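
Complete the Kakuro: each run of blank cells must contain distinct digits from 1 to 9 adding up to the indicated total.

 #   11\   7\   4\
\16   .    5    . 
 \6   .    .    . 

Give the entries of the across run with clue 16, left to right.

6 in 3 cells must be {1,2,3}; 4 in 2 cells must be {1,3}.
Given what's placed, R1C3 must be 3 to fit the 16 across and 4 down.
R2C2 = 7 − 5 = 2 completes the 7 down.
R2C3 = 4 − 3 = 1 completes the 4 down.
R1C1 = 16 − 8 = 8 completes the 16 across.
R2C1 = 6 − 3 = 3 completes the 6 across.

8, 5, 3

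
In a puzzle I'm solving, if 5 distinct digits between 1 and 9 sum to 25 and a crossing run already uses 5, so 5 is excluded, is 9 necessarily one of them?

No

Counterexample: {1,3,6,7,8} sums to 25 under that restriction without using 9.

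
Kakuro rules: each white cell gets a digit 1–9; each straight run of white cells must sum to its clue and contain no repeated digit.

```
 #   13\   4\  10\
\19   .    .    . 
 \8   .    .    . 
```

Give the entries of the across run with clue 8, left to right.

4 in 2 cells must be {1,3}.
The 19 across and the 4 down share only 3, so R1C2 = 3.
R2C2 = 4 − 3 = 1 completes the 4 down.
Nothing is forced directly, so branch on R2C1, whose candidates are 4 or 5. If R2C1 = 5: then R1C1 would have to be in {7,9} for the 19 across but in {8} for the 13 down — contradiction. So R2C1 = 4.
R1C1 = 13 − 4 = 9 completes the 13 down.
R1C3 = 19 − 12 = 7 completes the 19 across.
R2C3 = 8 − 5 = 3 completes the 8 across.

4, 1, 3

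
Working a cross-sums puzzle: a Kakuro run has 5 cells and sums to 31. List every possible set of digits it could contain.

5 distinct digits from 1–9 sum between 15 and 35.

{1,6,7,8,9}; {2,5,7,8,9}; {3,4,7,8,9}; {3,5,6,8,9}; {4,5,6,7,9}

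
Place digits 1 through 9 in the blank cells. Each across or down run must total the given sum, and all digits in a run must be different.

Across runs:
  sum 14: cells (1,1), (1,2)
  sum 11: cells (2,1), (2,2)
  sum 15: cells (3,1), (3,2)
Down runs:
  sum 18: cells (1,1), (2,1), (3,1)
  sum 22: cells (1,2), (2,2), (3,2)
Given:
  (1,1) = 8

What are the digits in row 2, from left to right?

(1,2) = 14 − 8 = 6 completes the 14 across.
No cell is forced outright now. (2,2) can only be 7 or 9 (the digits allowed by both its 11 across and its 22 down). If (2,2) = 9: then (2,1) would have to be in {2} for the 11 across but in {1,3,4,6,7,9} for the 18 down — contradiction. So (2,2) = 7.
(2,1) = 11 − 7 = 4 completes the 11 across.
(3,1) = 18 − 12 = 6 completes the 18 down.
(3,2) = 15 − 6 = 9 completes the 15 across.

4 7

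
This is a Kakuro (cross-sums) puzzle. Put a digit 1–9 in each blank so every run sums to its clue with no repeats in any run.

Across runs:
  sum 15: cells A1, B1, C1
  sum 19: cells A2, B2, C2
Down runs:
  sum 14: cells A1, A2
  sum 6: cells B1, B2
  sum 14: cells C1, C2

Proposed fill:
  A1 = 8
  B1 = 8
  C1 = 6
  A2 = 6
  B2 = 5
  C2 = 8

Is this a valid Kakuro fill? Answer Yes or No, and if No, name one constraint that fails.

No — the down run B1–B2 sums to 13, not 6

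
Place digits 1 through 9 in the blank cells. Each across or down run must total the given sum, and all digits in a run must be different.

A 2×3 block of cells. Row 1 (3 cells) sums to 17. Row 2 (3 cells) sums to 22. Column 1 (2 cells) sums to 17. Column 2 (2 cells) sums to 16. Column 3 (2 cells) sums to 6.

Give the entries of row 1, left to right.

17 in 2 cells must be {8,9}; 16 in 2 cells must be {7,9}.
The 22 across and the 6 down share only 5, so (2,3) = 5.
(1,3) = 6 − 5 = 1 completes the 6 down.
Given what's placed, (2,2) must be 9 to fit the 22 across and 16 down.
(1,1) = 9: the only remaining digit allowed by both the 17 across and the 17 down.
(1,2) = 17 − 10 = 7 completes the 17 across.
(2,1) = 22 − 14 = 8 completes the 22 across.

9 7 1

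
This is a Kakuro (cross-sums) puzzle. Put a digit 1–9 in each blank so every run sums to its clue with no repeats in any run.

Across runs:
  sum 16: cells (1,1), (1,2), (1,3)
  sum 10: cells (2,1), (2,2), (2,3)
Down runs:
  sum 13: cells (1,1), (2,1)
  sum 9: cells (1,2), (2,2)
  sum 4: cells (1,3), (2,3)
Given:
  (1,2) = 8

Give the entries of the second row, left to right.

6 1 3

4 in 2 cells must be {1,3}.
(2,2) = 9 − 8 = 1 completes the 9 down.
(2,3) = 3: the only remaining digit allowed by both the 10 across and the 4 down.
(1,3) = 4 − 3 = 1 completes the 4 down.
(2,1) = 10 − 4 = 6 completes the 10 across.
(1,1) = 16 − 9 = 7 completes the 16 across.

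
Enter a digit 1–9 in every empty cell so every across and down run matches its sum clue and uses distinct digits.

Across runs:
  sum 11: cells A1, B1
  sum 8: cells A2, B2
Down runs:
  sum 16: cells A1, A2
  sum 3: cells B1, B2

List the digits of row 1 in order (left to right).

16 in 2 cells must be {7,9}; 3 in 2 cells must be {1,2}.
The 11 across and the 3 down share only 2, so B1 = 2.
The 8 across and the 16 down share only 7, so A2 = 7.
B2 = 8 − 7 = 1 completes the 8 across.
A1 = 11 − 2 = 9 completes the 11 across.

9 2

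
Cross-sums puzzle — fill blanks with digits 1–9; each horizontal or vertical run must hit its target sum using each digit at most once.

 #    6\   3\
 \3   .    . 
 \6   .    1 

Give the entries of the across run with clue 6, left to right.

5 1

3 in 2 cells must be {1,2}.
R1C2 = 3 − 1 = 2 completes the 3 down.
R2C1 = 6 − 1 = 5 completes the 6 across.
R1C1 = 3 − 2 = 1 completes the 3 across.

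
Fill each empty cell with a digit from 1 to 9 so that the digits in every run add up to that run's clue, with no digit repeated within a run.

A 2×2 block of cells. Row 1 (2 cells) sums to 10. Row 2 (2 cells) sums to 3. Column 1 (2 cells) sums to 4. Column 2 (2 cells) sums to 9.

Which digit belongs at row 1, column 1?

3

3 in 2 cells must be {1,2}; 4 in 2 cells must be {1,3}.
The 3 across and the 4 down share only 1, so (2,1) = 1.
(2,2) = 3 − 1 = 2 completes the 3 across.
(1,1) = 4 − 1 = 3 completes the 4 down.
(1,2) = 10 − 3 = 7 completes the 10 across.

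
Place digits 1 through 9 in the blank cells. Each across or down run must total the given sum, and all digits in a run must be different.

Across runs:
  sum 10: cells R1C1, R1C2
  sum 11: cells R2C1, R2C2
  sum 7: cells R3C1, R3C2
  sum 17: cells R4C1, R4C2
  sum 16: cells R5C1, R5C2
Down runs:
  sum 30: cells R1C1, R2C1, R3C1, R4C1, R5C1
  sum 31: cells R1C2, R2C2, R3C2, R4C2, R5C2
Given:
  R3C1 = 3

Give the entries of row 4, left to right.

8 9

17 in 2 cells must be {8,9}; 16 in 2 cells must be {7,9}.
R3C2 = 7 − 3 = 4 completes the 7 across.
No cell is forced outright now. R4C1 can only be 8 or 9 (the digits allowed by both its 17 across and its 30 down). If R4C1 = 9: that forces R4C2 = 8, R5C1 = 7, R5C2 = 9, R1C1 = 6, after which R1C2 would have to be in {4} for the 10 across but in {3,7} for the 31 down — contradiction. So R4C1 = 8.
R4C2 = 17 − 8 = 9 completes the 17 across.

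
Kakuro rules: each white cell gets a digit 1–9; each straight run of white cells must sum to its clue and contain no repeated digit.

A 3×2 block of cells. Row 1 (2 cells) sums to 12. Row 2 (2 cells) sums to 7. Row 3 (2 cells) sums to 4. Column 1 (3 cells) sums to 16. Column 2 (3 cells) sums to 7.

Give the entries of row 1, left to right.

8 4

4 in 2 cells must be {1,3}; 7 in 3 cells must be {1,2,4}.
The 12 across and the 7 down share only 4, so (1,2) = 4.
Given what's placed, (3,2) must be 1 to fit the 4 across and 7 down.
(1,1) = 12 − 4 = 8 completes the 12 across.
(2,2) = 7 − 5 = 2 completes the 7 down.
(3,1) = 4 − 1 = 3 completes the 4 across.
(2,1) = 7 − 2 = 5 completes the 7 across.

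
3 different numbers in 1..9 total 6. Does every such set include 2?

The only way to make 6 from 3 distinct digits is {1,2,3}, which contains 2.

Yes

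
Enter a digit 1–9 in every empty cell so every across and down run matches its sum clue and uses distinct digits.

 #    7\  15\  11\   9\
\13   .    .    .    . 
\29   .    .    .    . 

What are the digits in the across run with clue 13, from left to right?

2 6 4 1

29 in 4 cells must be {5,7,8,9}.
Only 5 fits R2C1 under both its across sum 29 and down sum 7.
R1C1 = 7 − 5 = 2 completes the 7 down.
Nothing is forced directly, so branch on R2C4, whose candidates are 7 or 8. If R2C4 = 7: then R1C4 would have to be in {1,3,4,6,7} for the 13 across but in {2} for the 9 down — contradiction. So R2C4 = 8.
R1C4 = 9 − 8 = 1 completes the 9 down.
No cell is forced outright now. R2C2 can only be 7 or 9 (the digits allowed by both its 29 across and its 15 down). If R2C2 = 7: then R1C2 would have to be in {3,4,6,7} for the 13 across but in {8} for the 15 down — contradiction. So R2C2 = 9.
R1C2 = 15 − 9 = 6 completes the 15 down.
R1C3 = 13 − 9 = 4 completes the 13 across.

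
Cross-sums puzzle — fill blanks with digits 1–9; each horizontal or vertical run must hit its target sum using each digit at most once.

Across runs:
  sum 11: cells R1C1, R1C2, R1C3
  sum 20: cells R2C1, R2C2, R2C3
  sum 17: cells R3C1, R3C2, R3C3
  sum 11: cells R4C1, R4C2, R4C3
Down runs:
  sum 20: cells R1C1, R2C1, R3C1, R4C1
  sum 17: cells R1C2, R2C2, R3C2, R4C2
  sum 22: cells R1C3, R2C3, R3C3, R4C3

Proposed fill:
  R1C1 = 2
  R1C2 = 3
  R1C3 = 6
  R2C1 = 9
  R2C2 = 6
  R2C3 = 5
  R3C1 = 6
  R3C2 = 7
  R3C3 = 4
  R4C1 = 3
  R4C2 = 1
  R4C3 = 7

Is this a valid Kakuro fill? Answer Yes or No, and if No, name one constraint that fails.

Yes

Across: 2+3+6=11; 9+6+5=20; 6+7+4=17; 3+1+7=11. Down: 2+9+6+3=20; 3+6+7+1=17; 6+5+4+7=22. No digit repeats within any run.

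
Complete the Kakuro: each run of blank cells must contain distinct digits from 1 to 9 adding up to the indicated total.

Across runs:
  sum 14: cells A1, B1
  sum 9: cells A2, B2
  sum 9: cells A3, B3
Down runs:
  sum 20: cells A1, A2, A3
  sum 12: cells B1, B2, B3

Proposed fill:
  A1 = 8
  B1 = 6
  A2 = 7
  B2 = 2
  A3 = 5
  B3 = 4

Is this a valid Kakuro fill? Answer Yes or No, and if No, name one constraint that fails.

Yes

Across: 8+6=14; 7+2=9; 5+4=9. Down: 8+7+5=20; 6+2+4=12. No digit repeats within any run.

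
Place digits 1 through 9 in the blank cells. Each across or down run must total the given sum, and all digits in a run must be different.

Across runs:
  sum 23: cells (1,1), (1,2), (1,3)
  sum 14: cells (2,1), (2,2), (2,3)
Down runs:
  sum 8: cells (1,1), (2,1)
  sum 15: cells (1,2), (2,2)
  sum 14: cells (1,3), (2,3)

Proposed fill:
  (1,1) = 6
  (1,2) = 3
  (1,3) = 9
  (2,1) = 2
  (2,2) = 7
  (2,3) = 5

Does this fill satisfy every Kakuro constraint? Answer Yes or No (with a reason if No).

No — the down run (1,2)–(2,2) sums to 10, not 15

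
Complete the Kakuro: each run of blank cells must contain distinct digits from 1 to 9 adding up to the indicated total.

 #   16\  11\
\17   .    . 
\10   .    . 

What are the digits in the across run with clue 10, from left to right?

7, 3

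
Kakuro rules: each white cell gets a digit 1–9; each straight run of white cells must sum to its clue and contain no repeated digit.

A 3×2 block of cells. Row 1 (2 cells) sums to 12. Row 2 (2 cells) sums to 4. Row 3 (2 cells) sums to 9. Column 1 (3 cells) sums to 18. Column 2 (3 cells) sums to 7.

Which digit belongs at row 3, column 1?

7

4 in 2 cells must be {1,3}; 7 in 3 cells must be {1,2,4}.
The 12 across and the 7 down share only 4, so (1,2) = 4.
Given what's placed, (2,2) must be 1 to fit the 4 across and 7 down.
(3,2) = 7 − 5 = 2 completes the 7 down.
(1,1) = 12 − 4 = 8 completes the 12 across.
(2,1) = 4 − 1 = 3 completes the 4 across.
(3,1) = 9 − 2 = 7 completes the 9 across.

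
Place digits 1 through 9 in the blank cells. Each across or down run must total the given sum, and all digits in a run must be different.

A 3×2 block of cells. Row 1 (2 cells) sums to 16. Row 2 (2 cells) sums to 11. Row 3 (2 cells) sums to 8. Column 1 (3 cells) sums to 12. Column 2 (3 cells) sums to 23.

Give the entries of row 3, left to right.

2 6

16 in 2 cells must be {7,9}; 23 in 3 cells must be {6,8,9}.
The 16 across and the 23 down share only 9, so (1,2) = 9.
Given what's placed, (3,2) must be 6 to fit the 8 across and 23 down.
(1,1) = 16 − 9 = 7 completes the 16 across.
(2,2) = 23 − 15 = 8 completes the 23 down.
(3,1) = 8 − 6 = 2 completes the 8 across.
(2,1) = 11 − 8 = 3 completes the 11 across.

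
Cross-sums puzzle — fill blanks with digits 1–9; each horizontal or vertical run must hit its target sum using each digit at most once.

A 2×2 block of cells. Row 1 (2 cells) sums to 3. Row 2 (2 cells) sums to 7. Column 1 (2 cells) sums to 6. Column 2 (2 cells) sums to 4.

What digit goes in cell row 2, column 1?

3 in 2 cells must be {1,2}; 4 in 2 cells must be {1,3}.
The 3 across and the 4 down share only 1, so (1,2) = 1.
(2,2) = 4 − 1 = 3 completes the 4 down.
(1,1) = 3 − 1 = 2 completes the 3 across.
(2,1) = 7 − 3 = 4 completes the 7 across.

4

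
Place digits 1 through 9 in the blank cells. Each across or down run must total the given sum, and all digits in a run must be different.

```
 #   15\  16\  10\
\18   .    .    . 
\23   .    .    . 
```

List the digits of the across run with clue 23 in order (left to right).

6, 9, 8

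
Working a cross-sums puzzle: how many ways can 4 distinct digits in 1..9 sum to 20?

4 distinct digits from 1–9 sum between 10 and 30.

12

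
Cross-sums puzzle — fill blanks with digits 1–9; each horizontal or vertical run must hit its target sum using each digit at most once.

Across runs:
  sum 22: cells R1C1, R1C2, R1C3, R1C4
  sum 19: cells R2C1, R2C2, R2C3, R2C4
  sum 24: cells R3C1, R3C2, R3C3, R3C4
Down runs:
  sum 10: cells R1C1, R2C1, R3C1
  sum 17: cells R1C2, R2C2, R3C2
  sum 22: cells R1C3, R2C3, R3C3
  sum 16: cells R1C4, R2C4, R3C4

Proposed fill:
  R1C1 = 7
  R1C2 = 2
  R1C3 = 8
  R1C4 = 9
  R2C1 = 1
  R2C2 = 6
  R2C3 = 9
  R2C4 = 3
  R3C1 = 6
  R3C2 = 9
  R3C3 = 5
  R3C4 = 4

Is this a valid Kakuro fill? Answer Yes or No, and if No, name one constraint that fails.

No — the across run R1C1–R1C4 sums to 26, not 22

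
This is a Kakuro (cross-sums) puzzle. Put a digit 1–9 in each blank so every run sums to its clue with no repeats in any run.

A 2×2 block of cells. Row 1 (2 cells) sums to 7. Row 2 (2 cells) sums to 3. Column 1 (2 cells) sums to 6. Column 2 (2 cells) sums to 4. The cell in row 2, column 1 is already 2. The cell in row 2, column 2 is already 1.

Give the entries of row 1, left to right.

3 in 2 cells must be {1,2}; 4 in 2 cells must be {1,3}.
(1,1) = 6 − 2 = 4 completes the 6 down.
(1,2) = 7 − 4 = 3 completes the 7 across.

4 3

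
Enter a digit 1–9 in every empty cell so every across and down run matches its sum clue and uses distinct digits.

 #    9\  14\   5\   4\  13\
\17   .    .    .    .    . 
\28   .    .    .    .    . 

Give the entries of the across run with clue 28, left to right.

8 9 3 1 7

4 in 2 cells must be {1,3}.
Nothing is forced directly, so branch on R1C2, whose candidates are 5 or 6. If R1C2 = 6: that forces R1C5 = 5, R2C2 = 8, after which R2C5 would have to be in {1,2,3,4,5,6,7,9} for the 28 across but in {8} for the 13 down — contradiction. So R1C2 = 5.
Given what's placed, R1C5 must be 6 to fit the 17 across and 13 down.
R2C2 = 14 − 5 = 9 completes the 14 down.
R2C5 = 13 − 6 = 7 completes the 13 down.
No cell is forced outright now. R1C1 can only be 1 or 2 or 3 (the digits allowed by both its 17 across and its 9 down). If R1C1 = 2: then R2C1 would have to be in {1,2,3,4,5,6,8} for the 28 across but in {7} for the 9 down — contradiction. If R1C1 = 3: that forces R1C4 = 1, R2C1 = 6, after which R2C4 would have to be in {1,2,4,5} for the 28 across but in {3} for the 4 down — contradiction. So R1C1 = 1.
Given what's placed, R1C4 must be 3 to fit the 17 across and 4 down.
R2C1 = 9 − 1 = 8 completes the 9 down.
R2C4 = 4 − 3 = 1 completes the 4 down.
R1C3 = 17 − 15 = 2 completes the 17 across.
R2C3 = 28 − 25 = 3 completes the 28 across.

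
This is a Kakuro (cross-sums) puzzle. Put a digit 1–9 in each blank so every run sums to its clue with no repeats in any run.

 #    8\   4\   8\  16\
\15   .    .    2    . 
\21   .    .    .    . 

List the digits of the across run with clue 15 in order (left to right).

3 1 2 9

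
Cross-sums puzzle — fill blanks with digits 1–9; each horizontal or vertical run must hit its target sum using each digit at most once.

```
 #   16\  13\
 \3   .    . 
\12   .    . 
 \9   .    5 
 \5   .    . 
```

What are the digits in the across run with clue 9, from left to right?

3 in 2 cells must be {1,2}.
R1C2 = 1: the only remaining digit allowed by both the 3 across and the 13 down.
R3C1 = 9 − 5 = 4 completes the 9 across.
R1C1 = 3 − 1 = 2 completes the 3 across.
Nothing is forced directly, so branch on R2C2, whose candidates are 3 or 4. If R2C2 = 4: then R2C1 would have to be in {8} for the 12 across but in {1,3,7,9} for the 16 down — contradiction. So R2C2 = 3.
R2C1 = 12 − 3 = 9 completes the 12 across.
R4C1 = 16 − 15 = 1 completes the 16 down.
R4C2 = 5 − 1 = 4 completes the 5 across.

4 5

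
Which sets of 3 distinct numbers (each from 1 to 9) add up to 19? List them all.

3 distinct digits from 1–9 sum between 6 and 24.

{2,8,9}; {3,7,9}; {4,6,9}; {4,7,8}; {5,6,8}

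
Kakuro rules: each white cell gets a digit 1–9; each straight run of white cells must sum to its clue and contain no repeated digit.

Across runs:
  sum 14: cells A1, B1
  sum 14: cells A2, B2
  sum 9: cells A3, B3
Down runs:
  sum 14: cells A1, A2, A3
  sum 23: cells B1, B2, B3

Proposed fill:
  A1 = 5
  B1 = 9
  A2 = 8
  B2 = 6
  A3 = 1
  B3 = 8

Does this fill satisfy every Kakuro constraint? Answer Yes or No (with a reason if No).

Yes

Across: 5+9=14; 8+6=14; 1+8=9. Down: 5+8+1=14; 9+6+8=23. No digit repeats within any run.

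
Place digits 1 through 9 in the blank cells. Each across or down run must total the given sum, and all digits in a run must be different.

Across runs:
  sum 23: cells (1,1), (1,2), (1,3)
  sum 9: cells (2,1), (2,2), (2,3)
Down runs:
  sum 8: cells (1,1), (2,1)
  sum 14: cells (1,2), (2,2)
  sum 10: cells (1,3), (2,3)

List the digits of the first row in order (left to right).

6 8 9

23 in 3 cells must be {6,8,9}.
The 23 across and the 8 down share only 6, so (1,1) = 6.
(2,1) = 8 − 6 = 2 completes the 8 down.
Given what's placed, (2,2) must be 6 to fit the 9 across and 14 down.
(2,3) = 9 − 8 = 1 completes the 9 across.
(1,2) = 14 − 6 = 8 completes the 14 down.
(1,3) = 23 − 14 = 9 completes the 23 across.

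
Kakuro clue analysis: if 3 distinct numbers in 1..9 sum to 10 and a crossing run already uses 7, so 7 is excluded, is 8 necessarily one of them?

No

Counterexample: {1,3,6} sums to 10 under that restriction without using 8.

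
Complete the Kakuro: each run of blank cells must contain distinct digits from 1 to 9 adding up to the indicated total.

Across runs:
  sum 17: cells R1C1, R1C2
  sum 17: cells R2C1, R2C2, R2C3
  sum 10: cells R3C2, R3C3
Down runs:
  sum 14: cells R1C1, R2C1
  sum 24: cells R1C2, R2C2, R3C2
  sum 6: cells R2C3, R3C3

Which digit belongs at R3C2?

8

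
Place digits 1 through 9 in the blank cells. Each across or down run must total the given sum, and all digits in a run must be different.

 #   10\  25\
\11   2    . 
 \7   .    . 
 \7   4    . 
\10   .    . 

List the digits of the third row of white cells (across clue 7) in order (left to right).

10 in 4 cells must be {1,2,3,4}.
R1C2 = 11 − 2 = 9 completes the 11 across.
R3C2 = 7 − 4 = 3 completes the 7 across.
Nothing is forced directly, so branch on R2C1, whose candidates are 1 or 3. If R2C1 = 3: then R2C2 would have to be in {4} for the 7 across but in {5,6,7,8} for the 25 down — contradiction. So R2C1 = 1.
R2C2 = 7 − 1 = 6 completes the 7 across.
R4C1 = 10 − 7 = 3 completes the 10 down.
R4C2 = 10 − 3 = 7 completes the 10 across.

4 3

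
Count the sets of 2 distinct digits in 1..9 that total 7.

2 distinct digits from 1–9 sum between 3 and 17.
Enumerating: {1,6}, {2,5}, {3,4}.

3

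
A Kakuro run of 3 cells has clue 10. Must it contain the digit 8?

Counterexample: {1,2,7} sums to 10 without using 8.

No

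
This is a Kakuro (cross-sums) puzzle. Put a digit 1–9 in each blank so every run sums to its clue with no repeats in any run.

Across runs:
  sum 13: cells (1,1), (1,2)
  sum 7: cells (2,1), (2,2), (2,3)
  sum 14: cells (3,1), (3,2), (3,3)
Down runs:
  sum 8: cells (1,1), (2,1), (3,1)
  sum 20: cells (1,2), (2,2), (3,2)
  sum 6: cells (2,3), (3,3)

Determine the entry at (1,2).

7 in 3 cells must be {1,2,4}.
Only 4 fits (2,2) under both its across sum 7 and down sum 20.
Nothing is forced directly, so branch on (1,1), whose candidates are 4 or 5. If (1,1) = 5: then (1,2) would have to be in {8} for the 13 across but in {7,9} for the 20 down — contradiction. So (1,1) = 4.
(1,2) = 13 − 4 = 9 completes the 13 across.

9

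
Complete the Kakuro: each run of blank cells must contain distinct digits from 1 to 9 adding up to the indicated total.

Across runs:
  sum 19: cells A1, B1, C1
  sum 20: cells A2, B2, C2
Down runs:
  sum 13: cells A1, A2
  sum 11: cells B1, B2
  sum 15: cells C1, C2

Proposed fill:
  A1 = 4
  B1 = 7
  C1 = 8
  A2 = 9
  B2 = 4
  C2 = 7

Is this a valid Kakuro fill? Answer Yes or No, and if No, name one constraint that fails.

Across: 4+7+8=19; 9+4+7=20. Down: 4+9=13; 7+4=11; 8+7=15. No digit repeats within any run.

Yes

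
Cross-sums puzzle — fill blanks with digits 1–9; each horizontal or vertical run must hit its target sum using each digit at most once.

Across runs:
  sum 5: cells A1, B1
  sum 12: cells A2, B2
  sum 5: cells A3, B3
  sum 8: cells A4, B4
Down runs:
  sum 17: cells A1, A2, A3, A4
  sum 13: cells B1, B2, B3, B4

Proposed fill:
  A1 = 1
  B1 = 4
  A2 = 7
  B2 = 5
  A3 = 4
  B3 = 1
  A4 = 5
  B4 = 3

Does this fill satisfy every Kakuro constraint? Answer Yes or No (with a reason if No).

Yes

Across: 1+4=5; 7+5=12; 4+1=5; 5+3=8. Down: 1+7+4+5=17; 4+5+1+3=13. No digit repeats within any run.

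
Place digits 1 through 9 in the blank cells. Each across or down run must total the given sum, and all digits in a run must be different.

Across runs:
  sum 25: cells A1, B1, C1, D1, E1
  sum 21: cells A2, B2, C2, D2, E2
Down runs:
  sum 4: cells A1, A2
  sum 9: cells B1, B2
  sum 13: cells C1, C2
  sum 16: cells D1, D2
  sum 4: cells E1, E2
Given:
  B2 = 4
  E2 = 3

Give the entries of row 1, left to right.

3, 5, 7, 9, 1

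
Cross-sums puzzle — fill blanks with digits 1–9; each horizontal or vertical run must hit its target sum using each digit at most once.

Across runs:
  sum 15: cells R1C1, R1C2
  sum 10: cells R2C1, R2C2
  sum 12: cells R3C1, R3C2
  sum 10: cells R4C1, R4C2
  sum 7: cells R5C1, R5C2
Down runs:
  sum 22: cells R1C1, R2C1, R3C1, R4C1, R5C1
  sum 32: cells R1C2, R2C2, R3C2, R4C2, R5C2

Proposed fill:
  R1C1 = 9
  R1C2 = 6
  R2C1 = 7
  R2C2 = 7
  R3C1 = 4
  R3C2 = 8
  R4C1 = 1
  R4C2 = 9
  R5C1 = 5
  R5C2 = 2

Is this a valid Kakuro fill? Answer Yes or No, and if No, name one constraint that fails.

No — the down run R1C1–R5C1 sums to 26, not 22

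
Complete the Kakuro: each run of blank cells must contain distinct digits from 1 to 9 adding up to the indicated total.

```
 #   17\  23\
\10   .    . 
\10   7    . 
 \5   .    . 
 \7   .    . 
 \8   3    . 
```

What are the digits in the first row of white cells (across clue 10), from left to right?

2 8

R2C2 = 10 − 7 = 3 completes the 10 across.
R5C2 = 8 − 3 = 5 completes the 8 across.
Nothing is forced directly, so branch on R4C1, whose candidates are 1 or 2 or 4. If R4C1 = 2: then R4C2 would have to be in {5} for the 7 across but in {1,2,4,6,7,8,9} for the 23 down — contradiction. If R4C1 = 4: then R4C2 would have to be in {3} for the 7 across but in {1,2,4,6,7,8,9} for the 23 down — contradiction. So R4C1 = 1.
R4C2 = 7 − 1 = 6 completes the 7 across.
Nothing is forced directly, so branch on R1C1, whose candidates are 2 or 4. If R1C1 = 4: then R1C2 would have to be in {6} for the 10 across but in {1,2,7,8} for the 23 down — contradiction. So R1C1 = 2.
R1C2 = 10 − 2 = 8 completes the 10 across.
R3C1 = 17 − 13 = 4 completes the 17 down.
R3C2 = 5 − 4 = 1 completes the 5 across.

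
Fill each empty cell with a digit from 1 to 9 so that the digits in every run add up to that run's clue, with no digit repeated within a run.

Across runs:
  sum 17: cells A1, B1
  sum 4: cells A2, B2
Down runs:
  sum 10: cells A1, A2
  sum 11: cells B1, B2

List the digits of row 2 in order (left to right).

17 in 2 cells must be {8,9}; 4 in 2 cells must be {1,3}.
The 4 across and the 11 down share only 3, so B2 = 3.
B1 = 11 − 3 = 8 completes the 11 down.
A2 = 4 − 3 = 1 completes the 4 across.
A1 = 17 − 8 = 9 completes the 17 across.

1 3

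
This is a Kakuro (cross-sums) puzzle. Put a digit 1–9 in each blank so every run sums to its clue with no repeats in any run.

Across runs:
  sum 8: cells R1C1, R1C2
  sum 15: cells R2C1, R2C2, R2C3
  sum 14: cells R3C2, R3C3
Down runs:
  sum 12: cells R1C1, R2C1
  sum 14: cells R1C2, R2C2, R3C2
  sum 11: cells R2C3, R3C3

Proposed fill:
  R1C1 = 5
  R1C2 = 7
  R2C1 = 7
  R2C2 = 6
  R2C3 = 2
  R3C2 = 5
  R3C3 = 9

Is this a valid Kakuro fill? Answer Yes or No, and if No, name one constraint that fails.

No — the across run R1C1–R1C2 sums to 12, not 8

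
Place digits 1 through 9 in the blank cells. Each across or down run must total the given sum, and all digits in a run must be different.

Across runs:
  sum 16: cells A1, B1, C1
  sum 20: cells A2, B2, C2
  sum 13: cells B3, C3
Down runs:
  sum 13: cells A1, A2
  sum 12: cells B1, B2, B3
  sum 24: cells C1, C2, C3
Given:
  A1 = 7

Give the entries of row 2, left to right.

24 in 3 cells must be {7,8,9}.
Given what's placed, C1 must be 8 to fit the 16 across and 24 down.
A2 = 13 − 7 = 6 completes the 13 down.
Given what's placed, C2 must be 9 to fit the 20 across and 24 down.
C3 = 24 − 17 = 7 completes the 24 down.
B1 = 16 − 15 = 1 completes the 16 across.
B2 = 20 − 15 = 5 completes the 20 across.
B3 = 13 − 7 = 6 completes the 13 across.

6, 5, 9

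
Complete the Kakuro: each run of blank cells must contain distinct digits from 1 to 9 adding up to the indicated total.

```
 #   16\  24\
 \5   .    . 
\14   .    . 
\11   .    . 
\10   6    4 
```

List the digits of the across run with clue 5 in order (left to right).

2, 3

R1C2 = 3: the only remaining digit allowed by both the 5 across and the 24 down.
Given what's placed, R2C1 must be 5 to fit the 14 across and 16 down.
R2C2 = 14 − 5 = 9 completes the 14 across.
R3C2 = 24 − 16 = 8 completes the 24 down.
R1C1 = 5 − 3 = 2 completes the 5 across.
R3C1 = 11 − 8 = 3 completes the 11 across.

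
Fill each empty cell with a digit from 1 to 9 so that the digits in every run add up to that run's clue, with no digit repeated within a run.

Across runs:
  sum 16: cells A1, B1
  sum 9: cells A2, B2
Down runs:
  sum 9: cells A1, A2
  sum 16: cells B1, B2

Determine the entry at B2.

7

16 in 2 cells must be {7,9}.
The 16 across and the 9 down share only 7, so A1 = 7.
B1 = 16 − 7 = 9 completes the 16 across.
A2 = 9 − 7 = 2 completes the 9 down.
B2 = 9 − 2 = 7 completes the 9 across.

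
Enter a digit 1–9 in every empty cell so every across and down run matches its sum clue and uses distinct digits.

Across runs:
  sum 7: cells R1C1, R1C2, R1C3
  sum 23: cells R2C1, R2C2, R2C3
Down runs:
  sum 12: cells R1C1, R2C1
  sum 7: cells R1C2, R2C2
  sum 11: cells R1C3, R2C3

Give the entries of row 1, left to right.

4 1 2

7 in 3 cells must be {1,2,4}; 23 in 3 cells must be {6,8,9}.
The 7 across and the 12 down share only 4, so R1C1 = 4.
Given what's placed, R1C3 must be 2 to fit the 7 across and 11 down.
R2C1 = 12 − 4 = 8 completes the 12 down.
R2C2 = 6: the only remaining digit allowed by both the 23 across and the 7 down.
R2C3 = 23 − 14 = 9 completes the 23 across.
R1C2 = 7 − 6 = 1 completes the 7 across.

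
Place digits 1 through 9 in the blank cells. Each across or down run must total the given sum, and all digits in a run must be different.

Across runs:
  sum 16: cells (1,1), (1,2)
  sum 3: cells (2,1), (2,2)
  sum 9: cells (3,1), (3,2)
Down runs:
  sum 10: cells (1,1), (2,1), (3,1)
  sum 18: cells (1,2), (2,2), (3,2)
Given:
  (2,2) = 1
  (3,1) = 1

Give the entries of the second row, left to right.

2, 1

16 in 2 cells must be {7,9}; 3 in 2 cells must be {1,2}.
(1,1) = 7: the only remaining digit allowed by both the 16 across and the 10 down.
(1,2) = 16 − 7 = 9 completes the 16 across.
(2,1) = 3 − 1 = 2 completes the 3 across.
(3,2) = 9 − 1 = 8 completes the 9 across.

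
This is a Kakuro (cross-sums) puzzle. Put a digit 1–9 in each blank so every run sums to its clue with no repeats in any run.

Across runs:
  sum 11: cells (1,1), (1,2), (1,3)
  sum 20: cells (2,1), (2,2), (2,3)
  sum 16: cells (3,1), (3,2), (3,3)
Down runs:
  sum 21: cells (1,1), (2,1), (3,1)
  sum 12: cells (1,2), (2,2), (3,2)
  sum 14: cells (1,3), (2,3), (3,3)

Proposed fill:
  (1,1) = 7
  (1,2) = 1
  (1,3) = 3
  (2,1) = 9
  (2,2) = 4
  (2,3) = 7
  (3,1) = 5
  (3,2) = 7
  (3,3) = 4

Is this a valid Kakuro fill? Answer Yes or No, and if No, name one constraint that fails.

Yes

Across: 7+1+3=11; 9+4+7=20; 5+7+4=16. Down: 7+9+5=21; 1+4+7=12; 3+7+4=14. No digit repeats within any run.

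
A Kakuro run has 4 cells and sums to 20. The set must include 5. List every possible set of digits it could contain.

{1,5,6,8}; {2,4,5,9}; {2,5,6,7}; {3,4,5,8}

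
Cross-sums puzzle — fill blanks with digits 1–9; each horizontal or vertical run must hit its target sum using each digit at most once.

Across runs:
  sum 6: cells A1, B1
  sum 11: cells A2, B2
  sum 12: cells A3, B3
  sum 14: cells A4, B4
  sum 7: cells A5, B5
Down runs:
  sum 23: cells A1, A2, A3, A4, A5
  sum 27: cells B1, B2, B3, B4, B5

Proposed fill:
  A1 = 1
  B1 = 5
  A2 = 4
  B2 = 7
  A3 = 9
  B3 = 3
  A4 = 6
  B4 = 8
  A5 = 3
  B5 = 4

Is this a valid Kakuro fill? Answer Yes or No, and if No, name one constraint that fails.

Yes

Across: 1+5=6; 4+7=11; 9+3=12; 6+8=14; 3+4=7. Down: 1+4+9+6+3=23; 5+7+3+8+4=27. No digit repeats within any run.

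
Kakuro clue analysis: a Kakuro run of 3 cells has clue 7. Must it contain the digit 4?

Yes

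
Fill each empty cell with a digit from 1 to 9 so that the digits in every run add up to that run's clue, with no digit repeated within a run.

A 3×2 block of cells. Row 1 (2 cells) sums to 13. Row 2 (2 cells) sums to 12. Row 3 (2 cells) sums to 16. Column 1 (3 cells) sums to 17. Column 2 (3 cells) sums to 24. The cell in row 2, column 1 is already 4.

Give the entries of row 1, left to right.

6, 7

16 in 2 cells must be {7,9}; 24 in 3 cells must be {7,8,9}.
(2,2) = 12 − 4 = 8 completes the 12 across.
Given what's placed, (3,1) must be 7 to fit the 16 across and 17 down.
(3,2) = 16 − 7 = 9 completes the 16 across.
(1,1) = 17 − 11 = 6 completes the 17 down.
(1,2) = 13 − 6 = 7 completes the 13 across.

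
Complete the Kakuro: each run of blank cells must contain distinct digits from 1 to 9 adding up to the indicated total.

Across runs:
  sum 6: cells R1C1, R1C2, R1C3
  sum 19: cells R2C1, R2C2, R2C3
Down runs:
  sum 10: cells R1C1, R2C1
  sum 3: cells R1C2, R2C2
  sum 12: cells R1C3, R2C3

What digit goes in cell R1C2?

6 in 3 cells must be {1,2,3}; 3 in 2 cells must be {1,2}.
The 6 across and the 12 down share only 3, so R1C3 = 3.
The 19 across and the 3 down share only 2, so R2C2 = 2.
R2C3 = 12 − 3 = 9 completes the 12 down.
R1C2 = 3 − 2 = 1 completes the 3 down.
R2C1 = 19 − 11 = 8 completes the 19 across.
R1C1 = 6 − 4 = 2 completes the 6 across.

1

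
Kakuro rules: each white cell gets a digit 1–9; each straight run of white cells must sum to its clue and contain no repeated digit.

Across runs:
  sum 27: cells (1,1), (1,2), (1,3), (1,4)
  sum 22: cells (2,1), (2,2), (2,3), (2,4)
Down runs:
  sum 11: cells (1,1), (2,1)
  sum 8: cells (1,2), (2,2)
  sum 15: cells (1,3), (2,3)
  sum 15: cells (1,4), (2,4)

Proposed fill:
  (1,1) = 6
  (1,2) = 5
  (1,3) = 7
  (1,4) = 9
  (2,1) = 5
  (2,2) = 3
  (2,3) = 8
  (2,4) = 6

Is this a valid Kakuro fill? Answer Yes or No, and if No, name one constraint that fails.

Yes

Across: 6+5+7+9=27; 5+3+8+6=22. Down: 6+5=11; 5+3=8; 7+8=15; 9+6=15. No digit repeats within any run.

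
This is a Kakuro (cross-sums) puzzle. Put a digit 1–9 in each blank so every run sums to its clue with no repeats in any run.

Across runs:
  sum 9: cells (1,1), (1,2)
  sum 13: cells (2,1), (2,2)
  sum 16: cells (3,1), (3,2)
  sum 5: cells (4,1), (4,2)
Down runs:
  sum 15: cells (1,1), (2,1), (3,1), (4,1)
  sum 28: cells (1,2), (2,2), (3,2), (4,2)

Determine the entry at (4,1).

1

16 in 2 cells must be {7,9}.
Only 4 fits (4,2) under both its across sum 5 and down sum 28.
(4,1) = 5 − 4 = 1 completes the 5 across.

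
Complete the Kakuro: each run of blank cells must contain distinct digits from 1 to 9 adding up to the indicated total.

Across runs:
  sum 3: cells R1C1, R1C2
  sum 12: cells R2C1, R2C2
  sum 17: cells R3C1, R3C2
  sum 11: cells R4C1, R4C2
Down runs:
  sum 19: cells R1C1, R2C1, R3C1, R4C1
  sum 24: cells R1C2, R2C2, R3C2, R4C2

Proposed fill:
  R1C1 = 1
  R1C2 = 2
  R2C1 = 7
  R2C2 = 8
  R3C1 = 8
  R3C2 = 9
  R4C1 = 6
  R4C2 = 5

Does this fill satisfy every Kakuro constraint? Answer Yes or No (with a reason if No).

No — the down run R1C1–R4C1 sums to 22, not 19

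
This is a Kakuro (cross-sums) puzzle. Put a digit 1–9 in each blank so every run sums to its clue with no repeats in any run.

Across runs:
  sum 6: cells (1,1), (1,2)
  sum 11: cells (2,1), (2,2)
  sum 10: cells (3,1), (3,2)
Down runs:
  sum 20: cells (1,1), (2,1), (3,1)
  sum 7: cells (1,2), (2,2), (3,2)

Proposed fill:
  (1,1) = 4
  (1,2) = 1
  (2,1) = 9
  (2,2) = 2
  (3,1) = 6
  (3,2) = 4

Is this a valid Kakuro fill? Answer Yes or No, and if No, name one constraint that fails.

No — the across run (1,1)–(1,2) sums to 5, not 6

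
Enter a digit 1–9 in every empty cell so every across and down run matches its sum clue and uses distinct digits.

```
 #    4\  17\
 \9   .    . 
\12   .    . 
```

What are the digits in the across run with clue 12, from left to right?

4 in 2 cells must be {1,3}; 17 in 2 cells must be {8,9}.
The 9 across and the 17 down share only 8, so R1C2 = 8.
The 12 across and the 4 down share only 3, so R2C1 = 3.
R2C2 = 12 − 3 = 9 completes the 12 across.
R1C1 = 9 − 8 = 1 completes the 9 across.

3 9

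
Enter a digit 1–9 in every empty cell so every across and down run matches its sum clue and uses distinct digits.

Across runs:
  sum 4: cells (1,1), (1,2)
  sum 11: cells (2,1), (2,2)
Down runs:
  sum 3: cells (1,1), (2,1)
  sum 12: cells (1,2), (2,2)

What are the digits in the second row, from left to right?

4 in 2 cells must be {1,3}; 3 in 2 cells must be {1,2}.
The 4 across and the 3 down share only 1, so (1,1) = 1.
(1,2) = 4 − 1 = 3 completes the 4 across.
(2,1) = 3 − 1 = 2 completes the 3 down.
(2,2) = 11 − 2 = 9 completes the 11 across.

2 9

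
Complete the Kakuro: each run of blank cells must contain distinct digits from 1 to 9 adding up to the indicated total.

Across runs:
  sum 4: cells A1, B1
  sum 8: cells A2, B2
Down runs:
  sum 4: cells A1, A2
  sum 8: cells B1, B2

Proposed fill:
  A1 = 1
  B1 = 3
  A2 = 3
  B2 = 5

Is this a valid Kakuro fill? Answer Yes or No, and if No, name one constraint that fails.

Across: 1+3=4; 3+5=8. Down: 1+3=4; 3+5=8. No digit repeats within any run.

Yes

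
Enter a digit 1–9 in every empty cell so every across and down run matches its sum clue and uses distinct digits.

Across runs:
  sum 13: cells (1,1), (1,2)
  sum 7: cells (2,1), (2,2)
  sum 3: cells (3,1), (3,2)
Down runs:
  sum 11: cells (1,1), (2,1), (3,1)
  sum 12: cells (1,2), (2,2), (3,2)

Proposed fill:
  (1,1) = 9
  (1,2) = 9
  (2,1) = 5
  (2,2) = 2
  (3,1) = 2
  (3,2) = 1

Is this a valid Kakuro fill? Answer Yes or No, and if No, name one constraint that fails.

No — the across run (1,1)–(1,2) sums to 18, not 13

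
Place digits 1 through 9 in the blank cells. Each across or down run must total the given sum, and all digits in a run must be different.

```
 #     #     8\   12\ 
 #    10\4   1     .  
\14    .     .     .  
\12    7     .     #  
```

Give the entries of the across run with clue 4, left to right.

4 in 2 cells must be {1,3}.
R1C3 = 4 − 1 = 3 completes the 4 across.
R2C1 = 10 − 7 = 3 completes the 10 down.
R2C3 = 12 − 3 = 9 completes the 12 down.
R3C2 = 12 − 7 = 5 completes the 12 across.
R2C2 = 14 − 12 = 2 completes the 14 across.

1 3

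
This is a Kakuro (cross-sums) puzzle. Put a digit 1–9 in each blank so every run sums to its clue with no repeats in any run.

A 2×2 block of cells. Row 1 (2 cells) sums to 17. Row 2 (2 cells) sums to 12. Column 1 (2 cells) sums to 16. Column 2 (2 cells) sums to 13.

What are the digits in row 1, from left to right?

17 in 2 cells must be {8,9}; 16 in 2 cells must be {7,9}.
The 17 across and the 16 down share only 9, so (1,1) = 9.
(1,2) = 17 − 9 = 8 completes the 17 across.
(2,1) = 16 − 9 = 7 completes the 16 down.
(2,2) = 12 − 7 = 5 completes the 12 across.

9 8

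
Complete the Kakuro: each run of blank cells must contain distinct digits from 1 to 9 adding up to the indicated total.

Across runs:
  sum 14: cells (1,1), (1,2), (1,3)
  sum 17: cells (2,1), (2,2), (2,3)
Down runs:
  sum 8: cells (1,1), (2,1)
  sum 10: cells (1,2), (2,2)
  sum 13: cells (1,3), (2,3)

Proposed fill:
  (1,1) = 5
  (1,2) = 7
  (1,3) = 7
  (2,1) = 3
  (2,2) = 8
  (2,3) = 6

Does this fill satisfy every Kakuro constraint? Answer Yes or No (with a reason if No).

No — the down run (1,2)–(2,2) sums to 15, not 10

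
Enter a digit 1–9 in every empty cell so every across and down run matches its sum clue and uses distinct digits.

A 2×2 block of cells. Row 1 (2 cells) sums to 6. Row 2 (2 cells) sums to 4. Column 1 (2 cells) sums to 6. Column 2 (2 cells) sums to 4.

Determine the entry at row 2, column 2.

4 in 2 cells must be {1,3}.
The 6 across and the 4 down share only 1, so (1,2) = 1.
The 4 across and the 6 down share only 1, so (2,1) = 1.
(2,2) = 4 − 1 = 3 completes the 4 across.
(1,1) = 6 − 1 = 5 completes the 6 across.

3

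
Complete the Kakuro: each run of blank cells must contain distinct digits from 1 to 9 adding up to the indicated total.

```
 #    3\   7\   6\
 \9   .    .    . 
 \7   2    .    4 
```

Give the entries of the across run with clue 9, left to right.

1 6 2

7 in 3 cells must be {1,2,4}; 3 in 2 cells must be {1,2}.
R1C1 = 3 − 2 = 1 completes the 3 down.
R1C3 = 6 − 4 = 2 completes the 6 down.
R2C2 = 7 − 6 = 1 completes the 7 across.
R1C2 = 9 − 3 = 6 completes the 9 across.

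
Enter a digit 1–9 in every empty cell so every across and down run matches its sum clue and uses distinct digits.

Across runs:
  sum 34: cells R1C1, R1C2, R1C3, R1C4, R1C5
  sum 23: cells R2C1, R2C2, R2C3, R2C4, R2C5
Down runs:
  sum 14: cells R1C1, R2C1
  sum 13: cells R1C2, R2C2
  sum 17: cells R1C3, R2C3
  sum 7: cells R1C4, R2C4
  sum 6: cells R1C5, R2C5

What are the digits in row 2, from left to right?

5, 6, 9, 1, 2

34 in 5 cells must be {4,6,7,8,9}; 17 in 2 cells must be {8,9}.
Only 4 fits R1C5 under both its across sum 34 and down sum 6.
R2C5 = 6 − 4 = 2 completes the 6 down.
Given what's placed, R1C4 must be 6 to fit the 34 across and 7 down.
R2C4 = 7 − 6 = 1 completes the 7 down.
No cell is forced outright now. R1C1 can only be 8 or 9 (the digits allowed by both its 34 across and its 14 down). If R1C1 = 8: that forces R1C3 = 9, R2C1 = 6, after which R2C3 would have to be in {5,9} for the 23 across but in {8} for the 17 down — contradiction. So R1C1 = 9.
Given what's placed, R1C3 must be 8 to fit the 34 across and 17 down.
R2C1 = 14 − 9 = 5 completes the 14 down.
R2C3 = 17 − 8 = 9 completes the 17 down.
R1C2 = 34 − 27 = 7 completes the 34 across.
R2C2 = 23 − 17 = 6 completes the 23 across.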